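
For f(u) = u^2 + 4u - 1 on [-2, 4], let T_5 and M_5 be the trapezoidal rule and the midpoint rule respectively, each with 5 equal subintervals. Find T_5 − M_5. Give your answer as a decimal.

T_5 = 43.44.
M_5 = 41.28.
T_5 − M_5 = 2.16.

2.16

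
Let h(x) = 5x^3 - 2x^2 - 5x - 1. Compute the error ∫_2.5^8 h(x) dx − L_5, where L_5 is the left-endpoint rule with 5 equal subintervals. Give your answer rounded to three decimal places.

1201.253

Exact integral: ∫_2.5^8 h(x) dx ≈ 4590.38021.
L_5 = 3389.1275.
Error ≈ 4590.38021 − 3389.1275 ≈ 1201.253.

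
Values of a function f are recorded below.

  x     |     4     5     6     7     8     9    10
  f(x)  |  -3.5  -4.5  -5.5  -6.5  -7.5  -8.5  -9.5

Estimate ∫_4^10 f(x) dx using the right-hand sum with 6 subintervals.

-42

Δx = 1.
Sum = 1·[(-4.5) + (-5.5) + (-6.5) + (-7.5) + (-8.5) + (-9.5)] = -42.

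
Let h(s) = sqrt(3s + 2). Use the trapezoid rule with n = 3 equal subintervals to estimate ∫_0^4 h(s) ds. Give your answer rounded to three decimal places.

10.920

Δs = (4 − 0)/3 = 4/3.
h(0) ≈ 1.414, h(4/3) ≈ 2.449, h(8/3) ≈ 3.162, h(4) ≈ 3.742.
T_3 = (Δs/2)·[h(s_0) + 2h(s_1) + 2h(s_2) + h(s_3)].
Sum ≈ 10.920.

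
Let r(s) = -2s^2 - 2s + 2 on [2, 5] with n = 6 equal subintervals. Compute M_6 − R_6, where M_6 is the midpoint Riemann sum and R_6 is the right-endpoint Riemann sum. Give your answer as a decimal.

12.375

M_6 = -92.875.
R_6 = -105.25.
M_6 − R_6 = 12.375.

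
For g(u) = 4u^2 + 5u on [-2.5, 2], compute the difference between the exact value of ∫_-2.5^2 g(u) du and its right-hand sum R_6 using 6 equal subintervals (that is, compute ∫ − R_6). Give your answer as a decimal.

Exact integral: ∫_-2.5^2 g(u) du = 25.875.
R_6 = 32.625.
Error = 25.875 − 32.625 = -6.75.

-6.75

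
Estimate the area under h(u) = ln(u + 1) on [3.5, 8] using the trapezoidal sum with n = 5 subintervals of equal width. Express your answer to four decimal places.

8.4992

Δu = (8 − 3.5)/5 = 0.9.
h(3.5) ≈ 1.5041, h(4.4) ≈ 1.6864, h(5.3) ≈ 1.8405, h(6.2) ≈ 1.9741, h(7.1) ≈ 2.0919, h(8) ≈ 2.1972.
T_5 = (Δu/2)·[h(u_0) + 2h(u_1) + ... + 2h(u_{4}) + h(u_5)].
Sum ≈ 8.4992.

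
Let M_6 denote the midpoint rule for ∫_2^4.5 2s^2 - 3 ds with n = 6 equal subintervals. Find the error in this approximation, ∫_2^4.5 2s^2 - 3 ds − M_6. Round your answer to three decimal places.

Exact integral: ∫_2^4.5 f(s) ds ≈ 47.91667.
M_6 ≈ 47.84433.
Error ≈ 47.91667 − 47.84433 ≈ 0.072.

0.072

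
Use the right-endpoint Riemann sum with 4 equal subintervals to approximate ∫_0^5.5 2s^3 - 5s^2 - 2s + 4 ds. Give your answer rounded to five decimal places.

309.13867

Δs = (5.5 − 0)/4 = 1.375.
Right endpoints: 1.375, 2.75, 4.125, 5.5.
f(1.375) = -3.00390625, f(2.75) = 2.28125, f(4.125) = 51.05078125, f(5.5) = 174.5.
Sum = Δs · [f(1.375) + f(2.75) + f(4.125) + f(5.5)].
Sum ≈ 309.13867.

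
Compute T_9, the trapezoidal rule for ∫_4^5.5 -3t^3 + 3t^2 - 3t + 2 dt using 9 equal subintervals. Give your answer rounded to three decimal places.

Δt = (5.5 − 4)/9 = 1/6.
f(4) = -154, f(25/6) = -12631/72, f(13/3) = -1789/9, f(4.5) = -224.125, f(14/3) = -2264/9, f(29/6) = -20243/72, f(5) = -313, f(31/6) = -24997/72, f(16/3) = -3454/9, f(5.5) = -422.875.
T_9 = (Δt/2)·[f(t_0) + 2f(t_1) + ... + 2f(t_{8}) + f(t_9)].
Sum ≈ -410.573.

-410.573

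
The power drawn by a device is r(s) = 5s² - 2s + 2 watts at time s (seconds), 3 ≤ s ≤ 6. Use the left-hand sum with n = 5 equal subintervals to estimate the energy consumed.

Δs = (6 − 3)/5 = 0.6.
Left endpoints: 3, 3.6, 4.2, 4.8, 5.4.
r(3) = 41, r(3.6) = 59.6, r(4.2) = 81.8, r(4.8) = 107.6, r(5.4) = 137.
Sum = Δs · [r(3) + r(3.6) + r(4.2) + r(4.8) + r(5.4)].
Sum = 256.2.

256.2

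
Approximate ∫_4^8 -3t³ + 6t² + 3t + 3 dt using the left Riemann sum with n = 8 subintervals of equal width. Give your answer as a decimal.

Δt = (8 − 4)/8 = 0.5.
Left endpoints: 4, 4.5, 5, 5.5, 6, 6.5, 7, 7.5.
f(4) = -81, f(4.5) = -135.375, f(5) = -207, f(5.5) = -298.125, f(6) = -411, f(6.5) = -547.875, f(7) = -711, f(7.5) = -902.625.
Sum = Δt · [f(4) + f(4.5) + f(5) + ...].
Sum = -1647.

-1647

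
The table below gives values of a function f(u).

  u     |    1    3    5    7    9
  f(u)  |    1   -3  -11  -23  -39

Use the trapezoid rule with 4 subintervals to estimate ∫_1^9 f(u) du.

Δu = 2.
T_4 = (2/2)·[1 + 2·(-3) + 2·(-11) + 2·(-23) + (-39)] = -112.

-112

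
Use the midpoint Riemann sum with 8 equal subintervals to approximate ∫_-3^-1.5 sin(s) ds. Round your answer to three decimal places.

-1.062

Δs = (-1.5 − (-3))/8 = 0.1875.
Midpoints: -2.90625, -2.71875, -2.53125, -2.34375, -2.15625, -1.96875, -1.78125, -1.59375.
f(-2.90625) ≈ -0.233, f(-2.71875) ≈ -0.410, f(-2.53125) ≈ -0.573, f(-2.34375) ≈ -0.716, f(-2.15625) ≈ -0.833, f(-1.96875) ≈ -0.922, f(-1.78125) ≈ -0.978, f(-1.59375) ≈ -1.000.
Sum = Δs · [f(-2.90625) + f(-2.71875) + f(-2.53125) + ...].
Sum ≈ -1.062.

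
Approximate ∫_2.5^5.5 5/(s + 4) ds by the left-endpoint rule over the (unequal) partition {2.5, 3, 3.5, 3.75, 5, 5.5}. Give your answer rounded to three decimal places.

1.993

Subinterval widths: 0.5, 0.5, 0.25, 1.25, 0.5.
Left endpoints: 2.5, 3, 3.5, 3.75, 5.
f(2.5) = 10/13, f(3) = 5/7, f(3.5) = 2/3, f(3.75) = 20/31, f(5) = 5/9.
Sum = Σ Δs_i · f(s_i).
Sum ≈ 1.993.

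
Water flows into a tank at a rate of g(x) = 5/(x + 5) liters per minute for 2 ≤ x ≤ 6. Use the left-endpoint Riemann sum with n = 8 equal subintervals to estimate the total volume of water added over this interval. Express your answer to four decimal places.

2.3261

Δx = (6 − 2)/8 = 0.5.
Left endpoints: 2, 2.5, 3, 3.5, 4, 4.5, 5, 5.5.
g(2) = 5/7, g(2.5) = 2/3, g(3) = 0.625, g(3.5) = 10/17, g(4) = 5/9, g(4.5) = 10/19, g(5) = 0.5, g(5.5) = 10/21.
Sum = Δx · [g(2) + g(2.5) + g(3) + ...].
Sum ≈ 2.3261.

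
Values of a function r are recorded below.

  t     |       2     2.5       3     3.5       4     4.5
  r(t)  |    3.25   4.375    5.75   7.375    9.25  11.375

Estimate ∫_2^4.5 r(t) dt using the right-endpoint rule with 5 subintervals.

19.0625

Δt = 0.5.
Sum = 0.5·[4.375 + 5.75 + 7.375 + 9.25 + 11.375] = 19.0625.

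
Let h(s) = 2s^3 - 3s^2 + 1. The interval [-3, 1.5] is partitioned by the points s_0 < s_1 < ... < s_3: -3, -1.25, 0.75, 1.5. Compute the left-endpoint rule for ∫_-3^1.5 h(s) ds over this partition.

Subinterval widths: 1.75, 2, 0.75.
Left endpoints: -3, -1.25, 0.75.
h(-3) = -80, h(-1.25) = -7.59375, h(0.75) = 0.15625.
Sum = Σ Δs_i · h(s_i).
Sum = -155.0703125.

-155.0703125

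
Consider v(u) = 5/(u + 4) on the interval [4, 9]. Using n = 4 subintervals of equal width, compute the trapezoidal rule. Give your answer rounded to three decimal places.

Δu = (9 − 4)/4 = 1.25.
v(4) = 0.625, v(5.25) = 20/37, v(6.5) = 10/21, v(7.75) = 20/47, v(9) = 5/13.
T_4 = (Δu/2)·[v(u_0) + 2v(u_1) + 2v(u_2) + 2v(u_3) + v(u_4)].
Sum ≈ 2.434.

2.434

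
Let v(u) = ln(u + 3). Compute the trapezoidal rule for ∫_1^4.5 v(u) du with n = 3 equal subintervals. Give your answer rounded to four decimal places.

6.0534

Δu = (4.5 − 1)/3 = 7/6.
v(1) ≈ 1.3863, v(13/6) ≈ 1.6422, v(10/3) ≈ 1.8458, v(4.5) ≈ 2.0149.
T_3 = (Δu/2)·[v(u_0) + 2v(u_1) + 2v(u_2) + v(u_3)].
Sum ≈ 6.0534.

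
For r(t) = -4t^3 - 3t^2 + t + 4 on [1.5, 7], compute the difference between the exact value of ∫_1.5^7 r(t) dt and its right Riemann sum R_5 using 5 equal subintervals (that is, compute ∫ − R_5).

Exact integral: ∫_1.5^7 r(t) dt = -2690.1875.
R_5 = -3571.37.
Error = -2690.1875 − (-3571.37) = 881.1825.

881.1825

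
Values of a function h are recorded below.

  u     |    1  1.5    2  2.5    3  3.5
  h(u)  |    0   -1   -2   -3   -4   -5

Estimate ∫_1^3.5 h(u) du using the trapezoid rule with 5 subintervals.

Δu = 0.5.
T_5 = (0.5/2)·[0 + 2·(-1) + 2·(-2) + 2·(-3) + 2·(-4) + (-5)] = -6.25.

-6.25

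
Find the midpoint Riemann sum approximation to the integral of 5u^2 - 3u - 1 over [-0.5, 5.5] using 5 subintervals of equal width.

Δu = (5.5 − (-0.5))/5 = 1.2.
Midpoints: 0.1, 1.3, 2.5, 3.7, 4.9.
f(0.1) = -1.25, f(1.3) = 3.55, f(2.5) = 22.75, f(3.7) = 56.35, f(4.9) = 104.35.
Sum = Δu · [f(0.1) + f(1.3) + f(2.5) + f(3.7) + f(4.9)].
Sum = 222.9.

222.9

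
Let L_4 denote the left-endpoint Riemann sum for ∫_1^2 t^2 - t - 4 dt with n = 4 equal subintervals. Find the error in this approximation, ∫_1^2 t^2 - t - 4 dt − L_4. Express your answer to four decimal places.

0.2396

Exact integral: ∫_1^2 f(t) dt ≈ -3.166667.
L_4 = -3.40625.
Error ≈ -3.166667 − (-3.40625) ≈ 0.2396.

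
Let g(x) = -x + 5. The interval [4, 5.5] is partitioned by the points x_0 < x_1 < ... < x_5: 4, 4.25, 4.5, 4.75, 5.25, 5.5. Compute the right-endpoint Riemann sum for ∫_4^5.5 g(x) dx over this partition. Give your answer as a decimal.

0.125

Subinterval widths: 0.25, 0.25, 0.25, 0.5, 0.25.
Right endpoints: 4.25, 4.5, 4.75, 5.25, 5.5.
g(4.25) = 0.75, g(4.5) = 0.5, g(4.75) = 0.25, g(5.25) = -0.25, g(5.5) = -0.5.
Sum = Σ Δx_i · g(x_i).
Sum = 0.125.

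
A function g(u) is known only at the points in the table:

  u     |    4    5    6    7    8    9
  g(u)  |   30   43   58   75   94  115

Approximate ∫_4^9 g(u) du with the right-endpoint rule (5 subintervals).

385

Δu = 1.
Sum = 1·[43 + 58 + 75 + 94 + 115] = 385.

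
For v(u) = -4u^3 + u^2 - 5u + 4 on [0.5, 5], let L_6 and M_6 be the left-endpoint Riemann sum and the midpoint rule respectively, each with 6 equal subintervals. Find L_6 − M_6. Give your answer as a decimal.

L_6 = -454.21875.
M_6 = -620.4375.
L_6 − M_6 = 166.21875.

166.21875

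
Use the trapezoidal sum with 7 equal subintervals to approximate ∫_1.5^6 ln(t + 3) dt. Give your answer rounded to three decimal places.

Δt = (6 − 1.5)/7 = 9/14.
f(1.5) ≈ 1.504, f(15/7) ≈ 1.638, f(39/14) ≈ 1.755, f(24/7) ≈ 1.861, f(57/14) ≈ 1.956, f(33/7) ≈ 2.043, f(75/14) ≈ 2.123, f(6) ≈ 2.197.
T_7 = (Δt/2)·[f(t_0) + 2f(t_1) + ... + 2f(t_{6}) + f(t_7)].
Sum ≈ 8.503.

8.503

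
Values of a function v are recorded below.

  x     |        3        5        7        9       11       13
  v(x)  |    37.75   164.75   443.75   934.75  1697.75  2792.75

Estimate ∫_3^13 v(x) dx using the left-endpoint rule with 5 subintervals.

Δx = 2.
Sum = 2·[37.75 + 164.75 + 443.75 + 934.75 + 1697.75] = 6557.5.

6557.5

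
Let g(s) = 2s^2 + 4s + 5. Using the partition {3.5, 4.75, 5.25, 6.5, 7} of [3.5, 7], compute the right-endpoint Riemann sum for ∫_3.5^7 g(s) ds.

Subinterval widths: 1.25, 0.5, 1.25, 0.5.
Right endpoints: 4.75, 5.25, 6.5, 7.
g(4.75) = 69.125, g(5.25) = 81.125, g(6.5) = 115.5, g(7) = 131.
Sum = Σ Δs_i · g(s_i).
Sum = 336.84375.

336.84375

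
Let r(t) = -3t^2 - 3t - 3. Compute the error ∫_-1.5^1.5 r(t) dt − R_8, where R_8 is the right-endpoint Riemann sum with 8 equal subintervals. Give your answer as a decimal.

Exact integral: ∫_-1.5^1.5 r(t) dt = -15.75.
R_8 = -17.6484375.
Error = -15.75 − (-17.6484375) = 1.8984375.

1.8984375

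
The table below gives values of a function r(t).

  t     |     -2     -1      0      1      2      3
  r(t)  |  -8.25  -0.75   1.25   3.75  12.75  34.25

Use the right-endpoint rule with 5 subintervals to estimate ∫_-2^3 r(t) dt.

51.25

Δt = 1.
Sum = 1·[(-0.75) + 1.25 + 3.75 + 12.75 + 34.25] = 51.25.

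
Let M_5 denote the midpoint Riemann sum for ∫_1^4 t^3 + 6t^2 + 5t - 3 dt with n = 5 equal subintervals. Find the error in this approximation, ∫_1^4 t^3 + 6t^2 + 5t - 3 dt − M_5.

1.215

Exact integral: ∫_1^4 f(t) dt = 218.25.
M_5 = 217.035.
Error = 218.25 − 217.035 = 1.215.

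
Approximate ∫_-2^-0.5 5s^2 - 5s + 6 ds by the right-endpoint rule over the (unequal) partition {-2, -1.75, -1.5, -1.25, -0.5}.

26.03125

Subinterval widths: 0.25, 0.25, 0.25, 0.75.
Right endpoints: -1.75, -1.5, -1.25, -0.5.
f(-1.75) = 30.0625, f(-1.5) = 24.75, f(-1.25) = 20.0625, f(-0.5) = 9.75.
Sum = Σ Δs_i · f(s_i).
Sum = 26.03125.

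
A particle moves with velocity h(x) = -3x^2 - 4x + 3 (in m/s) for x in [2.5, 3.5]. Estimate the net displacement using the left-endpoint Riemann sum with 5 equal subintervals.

Δx = (3.5 − 2.5)/5 = 0.2.
Left endpoints: 2.5, 2.7, 2.9, 3.1, 3.3.
h(2.5) = -25.75, h(2.7) = -29.67, h(2.9) = -33.83, h(3.1) = -38.23, h(3.3) = -42.87.
Sum = Δx · [h(2.5) + h(2.7) + h(2.9) + h(3.1) + h(3.3)].
Sum = -34.07.

-34.07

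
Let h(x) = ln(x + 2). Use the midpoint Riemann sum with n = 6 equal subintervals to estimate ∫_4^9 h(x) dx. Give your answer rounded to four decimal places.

10.6285

Δx = (9 − 4)/6 = 5/6.
Midpoints: 53/12, 5.25, 73/12, 83/12, 7.75, 103/12.
h(53/12) ≈ 1.8589, h(5.25) ≈ 1.9810, h(73/12) ≈ 2.0898, h(83/12) ≈ 2.1879, h(7.75) ≈ 2.2773, h(103/12) ≈ 2.3593.
Sum = Δx · [h(53/12) + h(5.25) + h(73/12) + ...].
Sum ≈ 10.6285.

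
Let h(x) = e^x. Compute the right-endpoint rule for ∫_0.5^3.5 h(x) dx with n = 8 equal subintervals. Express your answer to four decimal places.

Δx = (3.5 − 0.5)/8 = 0.375.
Right endpoints: 0.875, 1.25, 1.625, 2, 2.375, 2.75, 3.125, 3.5.
h(0.875) ≈ 2.3989, h(1.25) ≈ 3.4903, h(1.625) ≈ 5.0784, h(2) ≈ 7.3891, h(2.375) ≈ 10.7510, h(2.75) ≈ 15.6426, h(3.125) ≈ 22.7599, h(3.5) ≈ 33.1155.
Sum = Δx · [h(0.875) + h(1.25) + h(1.625) + ...].
Sum ≈ 37.7346.

37.7346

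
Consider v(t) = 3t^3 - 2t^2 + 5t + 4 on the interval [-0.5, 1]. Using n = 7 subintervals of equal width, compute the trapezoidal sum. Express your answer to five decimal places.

7.83099

Δt = (1 − (-0.5))/7 = 3/14.
v(-0.5) = 0.625, v(-2/7) = 802/343, v(-1/14) = 9965/2744, v(1/7) = 1606/343, v(5/14) = 15551/2744, v(4/7) = 2320/343, v(11/14) = 22361/2744, v(1) = 10.
T_7 = (Δt/2)·[v(t_0) + 2v(t_1) + ... + 2v(t_{6}) + v(t_7)].
Sum ≈ 7.83099.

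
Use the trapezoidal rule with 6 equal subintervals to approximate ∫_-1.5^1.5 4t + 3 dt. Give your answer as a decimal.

9

Δt = (1.5 − (-1.5))/6 = 0.5.
f(-1.5) = -3, f(-1) = -1, f(-0.5) = 1, f(0) = 3, f(0.5) = 5, f(1) = 7, f(1.5) = 9.
T_6 = (Δt/2)·[f(t_0) + 2f(t_1) + ... + 2f(t_{5}) + f(t_6)].
Sum = 9.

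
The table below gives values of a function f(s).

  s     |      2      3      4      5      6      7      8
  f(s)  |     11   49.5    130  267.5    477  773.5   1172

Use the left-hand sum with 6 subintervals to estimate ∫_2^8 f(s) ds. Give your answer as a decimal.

Δs = 1.
Sum = 1·[11 + 49.5 + 130 + 267.5 + 477 + 773.5] = 1708.5.

1708.5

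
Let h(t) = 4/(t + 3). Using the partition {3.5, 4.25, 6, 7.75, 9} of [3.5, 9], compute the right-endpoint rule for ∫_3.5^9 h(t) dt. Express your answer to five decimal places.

2.25940

Subinterval widths: 0.75, 1.75, 1.75, 1.25.
Right endpoints: 4.25, 6, 7.75, 9.
h(4.25) = 16/29, h(6) = 4/9, h(7.75) = 16/43, h(9) = 1/3.
Sum = Σ Δt_i · h(t_i).
Sum ≈ 2.25940.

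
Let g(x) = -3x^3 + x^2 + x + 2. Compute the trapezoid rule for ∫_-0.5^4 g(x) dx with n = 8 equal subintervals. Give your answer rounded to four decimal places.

-157.2034

Δx = (4 − (-0.5))/8 = 0.5625.
g(-0.5) = 2.125, g(0.0625) = 8461/4096, g(0.625) = 1169/512, g(1.1875) = -1745/4096, g(1.75) = -9.265625, g(2.3125) = -112391/4096, g(2.875) = -29773/512, g(3.4375) = -428453/4096, g(4) = -170.
T_8 = (Δx/2)·[g(x_0) + 2g(x_1) + ... + 2g(x_{7}) + g(x_8)].
Sum ≈ -157.2034.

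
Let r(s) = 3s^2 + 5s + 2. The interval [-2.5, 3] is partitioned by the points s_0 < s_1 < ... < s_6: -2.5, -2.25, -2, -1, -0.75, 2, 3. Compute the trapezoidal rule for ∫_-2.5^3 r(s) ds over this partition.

Subinterval widths: 0.25, 0.25, 1, 0.25, 2.75, 1.
r(-2.5) = 8.25, r(-2.25) = 5.9375, r(-2) = 4, r(-1) = 0, r(-0.75) = -0.0625, r(2) = 24, r(3) = 44.
On each subinterval the trapezoid contributes (Δs_i/2)·[r(s_{i-1}) + r(s_i)].
Sum = 71.921875.

71.921875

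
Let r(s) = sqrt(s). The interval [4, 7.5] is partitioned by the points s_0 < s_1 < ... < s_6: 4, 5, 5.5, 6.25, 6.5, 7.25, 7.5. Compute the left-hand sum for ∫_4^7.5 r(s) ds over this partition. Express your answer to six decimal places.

Subinterval widths: 1, 0.5, 0.75, 0.25, 0.75, 0.25.
Left endpoints: 4, 5, 5.5, 6.25, 6.5, 7.25.
r(4) ≈ 2.000000, r(5) ≈ 2.236068, r(5.5) ≈ 2.345208, r(6.25) ≈ 2.500000, r(6.5) ≈ 2.549510, r(7.25) ≈ 2.692582.
Sum = Σ Δs_i · r(s_i).
Sum ≈ 8.087218.

8.087218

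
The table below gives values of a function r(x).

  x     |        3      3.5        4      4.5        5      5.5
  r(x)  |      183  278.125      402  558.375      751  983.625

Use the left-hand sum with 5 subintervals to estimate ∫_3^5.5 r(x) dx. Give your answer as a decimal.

Δx = 0.5.
Sum = 0.5·[183 + 278.125 + 402 + 558.375 + 751] = 1086.25.

1086.25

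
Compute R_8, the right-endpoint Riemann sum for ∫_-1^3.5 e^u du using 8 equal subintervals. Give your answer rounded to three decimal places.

42.817

Δu = (3.5 − (-1))/8 = 0.5625.
Right endpoints: -0.4375, 0.125, 0.6875, 1.25, 1.8125, 2.375, 2.9375, 3.5.
f(-0.4375) ≈ 0.646, f(0.125) ≈ 1.133, f(0.6875) ≈ 1.989, f(1.25) ≈ 3.490, f(1.8125) ≈ 6.126, f(2.375) ≈ 10.751, f(2.9375) ≈ 18.869, f(3.5) ≈ 33.115.
Sum = Δu · [f(-0.4375) + f(0.125) + f(0.6875) + ...].
Sum ≈ 42.817.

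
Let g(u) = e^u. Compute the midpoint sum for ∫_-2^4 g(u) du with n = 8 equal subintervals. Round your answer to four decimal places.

53.2070

Δu = (4 − (-2))/8 = 0.75.
Midpoints: -1.625, -0.875, -0.125, 0.625, 1.375, 2.125, 2.875, 3.625.
g(-1.625) ≈ 0.1969, g(-0.875) ≈ 0.4169, g(-0.125) ≈ 0.8825, g(0.625) ≈ 1.8682, g(1.375) ≈ 3.9551, g(2.125) ≈ 8.3729, g(2.875) ≈ 17.7254, g(3.625) ≈ 37.5247.
Sum = Δu · [g(-1.625) + g(-0.875) + g(-0.125) + ...].
Sum ≈ 53.2070.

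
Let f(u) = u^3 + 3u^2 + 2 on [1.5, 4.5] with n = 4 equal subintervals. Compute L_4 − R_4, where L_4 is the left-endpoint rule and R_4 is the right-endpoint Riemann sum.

L_4 = 145.21875.
R_4 = 251.53125.
L_4 − R_4 = -106.3125.

-106.3125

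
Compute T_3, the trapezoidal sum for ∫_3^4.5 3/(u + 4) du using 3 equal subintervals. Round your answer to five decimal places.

Δu = (4.5 − 3)/3 = 0.5.
f(3) = 3/7, f(3.5) = 0.4, f(4) = 0.375, f(4.5) = 6/17.
T_3 = (Δu/2)·[f(u_0) + 2f(u_1) + 2f(u_2) + f(u_3)].
Sum ≈ 0.58288.

0.58288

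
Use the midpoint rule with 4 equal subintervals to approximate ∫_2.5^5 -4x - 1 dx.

Δx = (5 − 2.5)/4 = 0.625.
Midpoints: 2.8125, 3.4375, 4.0625, 4.6875.
f(2.8125) = -12.25, f(3.4375) = -14.75, f(4.0625) = -17.25, f(4.6875) = -19.75.
Sum = Δx · [f(2.8125) + f(3.4375) + f(4.0625) + f(4.6875)].
Sum = -40.

-40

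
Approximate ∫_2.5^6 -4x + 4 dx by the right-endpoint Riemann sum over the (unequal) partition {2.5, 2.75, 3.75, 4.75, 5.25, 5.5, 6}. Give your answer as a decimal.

-50.75

Subinterval widths: 0.25, 1, 1, 0.5, 0.25, 0.5.
Right endpoints: 2.75, 3.75, 4.75, 5.25, 5.5, 6.
f(2.75) = -7, f(3.75) = -11, f(4.75) = -15, f(5.25) = -17, f(5.5) = -18, f(6) = -20.
Sum = Σ Δx_i · f(x_i).
Sum = -50.75.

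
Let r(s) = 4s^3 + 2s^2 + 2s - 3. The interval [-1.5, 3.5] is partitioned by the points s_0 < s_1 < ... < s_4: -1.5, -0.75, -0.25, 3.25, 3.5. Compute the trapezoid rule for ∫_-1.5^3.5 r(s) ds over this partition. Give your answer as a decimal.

312.96875

Subinterval widths: 0.75, 0.5, 3.5, 0.25.
r(-1.5) = -15, r(-0.75) = -5.0625, r(-0.25) = -3.4375, r(3.25) = 161.9375, r(3.5) = 200.
On each subinterval the trapezoid contributes (Δs_i/2)·[r(s_{i-1}) + r(s_i)].
Sum = 312.96875.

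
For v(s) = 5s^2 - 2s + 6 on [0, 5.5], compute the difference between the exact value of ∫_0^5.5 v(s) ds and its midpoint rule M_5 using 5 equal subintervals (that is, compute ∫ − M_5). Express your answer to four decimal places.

2.7729

Exact integral: ∫_0^5.5 v(s) ds ≈ 280.041667.
M_5 = 277.26875.
Error ≈ 280.041667 − 277.26875 ≈ 2.7729.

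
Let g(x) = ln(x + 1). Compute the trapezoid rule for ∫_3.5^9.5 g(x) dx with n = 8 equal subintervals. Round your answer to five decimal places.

11.91515

Δx = (9.5 − 3.5)/8 = 0.75.
g(3.5) ≈ 1.50408, g(4.25) ≈ 1.65823, g(5) ≈ 1.79176, g(5.75) ≈ 1.90954, g(6.5) ≈ 2.01490, g(7.25) ≈ 2.11021, g(8) ≈ 2.19722, g(8.75) ≈ 2.27727, g(9.5) ≈ 2.35138.
T_8 = (Δx/2)·[g(x_0) + 2g(x_1) + ... + 2g(x_{7}) + g(x_8)].
Sum ≈ 11.91515.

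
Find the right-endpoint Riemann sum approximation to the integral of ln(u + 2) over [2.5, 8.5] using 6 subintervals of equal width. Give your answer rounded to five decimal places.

12.33419

Δu = (8.5 − 2.5)/6 = 1.
Right endpoints: 3.5, 4.5, 5.5, 6.5, 7.5, 8.5.
f(3.5) ≈ 1.70475, f(4.5) ≈ 1.87180, f(5.5) ≈ 2.01490, f(6.5) ≈ 2.14007, f(7.5) ≈ 2.25129, f(8.5) ≈ 2.35138.
Sum = Δu · [f(3.5) + f(4.5) + f(5.5) + ...].
Sum ≈ 12.33419.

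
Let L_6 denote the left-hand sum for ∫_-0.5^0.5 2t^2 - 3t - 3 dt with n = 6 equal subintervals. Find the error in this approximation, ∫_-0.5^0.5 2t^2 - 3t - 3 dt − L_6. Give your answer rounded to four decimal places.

Exact integral: ∫_-0.5^0.5 f(t) dt ≈ -2.833333.
L_6 ≈ -2.574074.
Error ≈ -2.833333 − (-2.574074) ≈ -0.2593.

-0.2593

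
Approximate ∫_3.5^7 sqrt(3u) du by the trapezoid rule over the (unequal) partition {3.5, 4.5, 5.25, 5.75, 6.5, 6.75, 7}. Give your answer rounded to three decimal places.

Subinterval widths: 1, 0.75, 0.5, 0.75, 0.25, 0.25.
f(3.5) ≈ 3.240, f(4.5) ≈ 3.674, f(5.25) ≈ 3.969, f(5.75) ≈ 4.153, f(6.5) ≈ 4.416, f(6.75) ≈ 4.500, f(7) ≈ 4.583.
On each subinterval the trapezoid contributes (Δu_i/2)·[f(u_{i-1}) + f(u_i)].
Sum ≈ 13.817.

13.817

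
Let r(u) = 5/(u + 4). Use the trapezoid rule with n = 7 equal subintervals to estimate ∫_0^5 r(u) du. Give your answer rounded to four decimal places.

Δu = (5 − 0)/7 = 5/7.
r(0) = 1.25, r(5/7) = 35/33, r(10/7) = 35/38, r(15/7) = 35/43, r(20/7) = 35/48, r(25/7) = 35/53, r(30/7) = 35/58, r(5) = 5/9.
T_7 = (Δu/2)·[r(u_0) + 2r(u_1) + ... + 2r(u_{6}) + r(u_7)].
Sum ≈ 4.0653.

4.0653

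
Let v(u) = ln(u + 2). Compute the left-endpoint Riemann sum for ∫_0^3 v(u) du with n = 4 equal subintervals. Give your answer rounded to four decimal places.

3.3033

Δu = (3 − 0)/4 = 0.75.
Left endpoints: 0, 0.75, 1.5, 2.25.
v(0) ≈ 0.6931, v(0.75) ≈ 1.0116, v(1.5) ≈ 1.2528, v(2.25) ≈ 1.4469.
Sum = Δu · [v(0) + v(0.75) + v(1.5) + v(2.25)].
Sum ≈ 3.3033.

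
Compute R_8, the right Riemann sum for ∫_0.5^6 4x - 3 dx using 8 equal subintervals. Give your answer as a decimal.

Δx = (6 − 0.5)/8 = 0.6875.
Right endpoints: 1.1875, 1.875, 2.5625, 3.25, 3.9375, 4.625, 5.3125, 6.
f(1.1875) = 1.75, f(1.875) = 4.5, f(2.5625) = 7.25, f(3.25) = 10, f(3.9375) = 12.75, f(4.625) = 15.5, f(5.3125) = 18.25, f(6) = 21.
Sum = Δx · [f(1.1875) + f(1.875) + f(2.5625) + ...].
Sum = 62.5625.

62.5625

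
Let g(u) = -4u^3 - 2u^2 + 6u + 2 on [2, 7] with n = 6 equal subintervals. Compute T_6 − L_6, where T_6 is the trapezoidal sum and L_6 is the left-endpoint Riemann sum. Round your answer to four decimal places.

-583.3333

T_6 ≈ -2495.740741.
L_6 ≈ -1912.407407.
T_6 − L_6 ≈ -583.3333.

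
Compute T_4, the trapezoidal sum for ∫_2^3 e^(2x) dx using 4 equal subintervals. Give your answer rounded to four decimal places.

Δx = (3 − 2)/4 = 0.25.
f(2) ≈ 54.5982, f(2.25) ≈ 90.0171, f(2.5) ≈ 148.4132, f(2.75) ≈ 244.6919, f(3) ≈ 403.4288.
T_4 = (Δx/2)·[f(x_0) + 2f(x_1) + 2f(x_2) + 2f(x_3) + f(x_4)].
Sum ≈ 178.0339.

178.0339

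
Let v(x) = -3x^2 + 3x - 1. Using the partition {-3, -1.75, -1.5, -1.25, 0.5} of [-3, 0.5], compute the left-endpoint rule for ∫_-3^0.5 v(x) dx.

-69.6875

Subinterval widths: 1.25, 0.25, 0.25, 1.75.
Left endpoints: -3, -1.75, -1.5, -1.25.
v(-3) = -37, v(-1.75) = -15.4375, v(-1.5) = -12.25, v(-1.25) = -9.4375.
Sum = Σ Δx_i · v(x_i).
Sum = -69.6875.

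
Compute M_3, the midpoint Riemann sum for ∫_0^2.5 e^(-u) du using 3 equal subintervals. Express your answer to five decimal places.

0.89188

Δu = (2.5 − 0)/3 = 5/6.
Midpoints: 5/12, 1.25, 25/12.
f(5/12) ≈ 0.65924, f(1.25) ≈ 0.28650, f(25/12) ≈ 0.12451.
Sum = Δu · [f(5/12) + f(1.25) + f(25/12)].
Sum ≈ 0.89188.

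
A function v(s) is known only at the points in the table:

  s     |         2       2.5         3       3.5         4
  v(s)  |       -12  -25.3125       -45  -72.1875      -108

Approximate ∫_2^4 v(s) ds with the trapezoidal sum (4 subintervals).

-101.25

Δs = 0.5.
T_4 = (0.5/2)·[(-12) + 2·(-25.3125) + 2·(-45) + 2·(-72.1875) + (-108)] = -101.25.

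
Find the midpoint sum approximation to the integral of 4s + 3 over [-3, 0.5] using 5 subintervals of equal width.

-7

Δs = (0.5 − (-3))/5 = 0.7.
Midpoints: -2.65, -1.95, -1.25, -0.55, 0.15.
f(-2.65) = -7.6, f(-1.95) = -4.8, f(-1.25) = -2, f(-0.55) = 0.8, f(0.15) = 3.6.
Sum = Δs · [f(-2.65) + f(-1.95) + f(-1.25) + f(-0.55) + f(0.15)].
Sum = -7.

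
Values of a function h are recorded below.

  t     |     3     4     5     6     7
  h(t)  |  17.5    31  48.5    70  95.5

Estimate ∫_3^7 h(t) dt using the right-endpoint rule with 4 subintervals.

Δt = 1.
Sum = 1·[31 + 48.5 + 70 + 95.5] = 245.

245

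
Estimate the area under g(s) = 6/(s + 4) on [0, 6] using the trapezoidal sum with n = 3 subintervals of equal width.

5.6

Δs = (6 − 0)/3 = 2.
g(0) = 1.5, g(2) = 1, g(4) = 0.75, g(6) = 0.6.
T_3 = (Δs/2)·[g(s_0) + 2g(s_1) + 2g(s_2) + g(s_3)].
Sum = 5.6.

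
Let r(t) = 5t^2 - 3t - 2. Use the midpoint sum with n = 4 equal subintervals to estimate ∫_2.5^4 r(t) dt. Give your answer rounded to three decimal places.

Δt = (4 − 2.5)/4 = 0.375.
Midpoints: 2.6875, 3.0625, 3.4375, 3.8125.
r(2.6875) = 26.05078125, r(3.0625) = 35.70703125, r(3.4375) = 46.76953125, r(3.8125) = 59.23828125.
Sum = Δt · [r(2.6875) + r(3.0625) + r(3.4375) + r(3.8125)].
Sum ≈ 62.912.

62.912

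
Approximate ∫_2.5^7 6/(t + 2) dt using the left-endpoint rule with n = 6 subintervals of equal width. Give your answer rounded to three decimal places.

Δt = (7 − 2.5)/6 = 0.75.
Left endpoints: 2.5, 3.25, 4, 4.75, 5.5, 6.25.
f(2.5) = 4/3, f(3.25) = 8/7, f(4) = 1, f(4.75) = 8/9, f(5.5) = 0.8, f(6.25) = 8/11.
Sum = Δt · [f(2.5) + f(3.25) + f(4) + ...].
Sum ≈ 4.419.

4.419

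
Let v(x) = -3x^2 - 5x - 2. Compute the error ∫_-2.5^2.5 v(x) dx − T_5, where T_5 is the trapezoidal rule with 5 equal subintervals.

2.5

Exact integral: ∫_-2.5^2.5 v(x) dx = -41.25.
T_5 = -43.75.
Error = -41.25 − (-43.75) = 2.5.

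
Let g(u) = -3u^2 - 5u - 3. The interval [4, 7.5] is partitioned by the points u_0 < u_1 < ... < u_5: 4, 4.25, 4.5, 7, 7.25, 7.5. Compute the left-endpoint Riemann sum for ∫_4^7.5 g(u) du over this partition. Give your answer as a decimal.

Subinterval widths: 0.25, 0.25, 2.5, 0.25, 0.25.
Left endpoints: 4, 4.25, 4.5, 7, 7.25.
g(4) = -71, g(4.25) = -78.4375, g(4.5) = -86.25, g(7) = -185, g(7.25) = -196.9375.
Sum = Σ Δu_i · g(u_i).
Sum = -348.46875.

-348.46875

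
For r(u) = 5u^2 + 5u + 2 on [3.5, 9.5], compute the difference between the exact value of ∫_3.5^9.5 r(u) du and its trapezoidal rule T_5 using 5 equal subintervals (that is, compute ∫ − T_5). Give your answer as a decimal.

-7.2

Exact integral: ∫_3.5^9.5 r(u) du = 1564.5.
T_5 = 1571.7.
Error = 1564.5 − 1571.7 = -7.2.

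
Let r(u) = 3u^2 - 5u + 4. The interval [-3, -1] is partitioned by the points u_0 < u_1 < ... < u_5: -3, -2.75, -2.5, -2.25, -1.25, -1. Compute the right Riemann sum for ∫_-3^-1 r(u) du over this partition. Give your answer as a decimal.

44.46875

Subinterval widths: 0.25, 0.25, 0.25, 1, 0.25.
Right endpoints: -2.75, -2.5, -2.25, -1.25, -1.
r(-2.75) = 40.4375, r(-2.5) = 35.25, r(-2.25) = 30.4375, r(-1.25) = 14.9375, r(-1) = 12.
Sum = Σ Δu_i · r(u_i).
Sum = 44.46875.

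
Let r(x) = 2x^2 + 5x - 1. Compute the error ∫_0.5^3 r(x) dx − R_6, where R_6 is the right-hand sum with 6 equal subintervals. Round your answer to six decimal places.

Exact integral: ∫_0.5^3 r(x) dx ≈ 37.29166667.
R_6 ≈ 43.68634259.
Error ≈ 37.29166667 − 43.68634259 ≈ -6.394676.

-6.394676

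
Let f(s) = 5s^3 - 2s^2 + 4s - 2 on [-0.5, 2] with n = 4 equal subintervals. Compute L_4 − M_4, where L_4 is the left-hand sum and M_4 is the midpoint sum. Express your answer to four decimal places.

L_4 ≈ 5.034180.
M_4 ≈ 16.252441.
L_4 − M_4 ≈ -11.2183.

-11.2183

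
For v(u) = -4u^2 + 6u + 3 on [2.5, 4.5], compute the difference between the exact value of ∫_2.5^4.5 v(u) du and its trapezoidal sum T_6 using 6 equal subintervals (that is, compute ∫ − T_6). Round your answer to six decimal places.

Exact integral: ∫_2.5^4.5 v(u) du ≈ -52.66666667.
T_6 ≈ -52.81481481.
Error ≈ -52.66666667 − (-52.81481481) ≈ 0.148148.

0.148148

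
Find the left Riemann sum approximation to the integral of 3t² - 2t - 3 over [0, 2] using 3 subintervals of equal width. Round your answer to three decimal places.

Δt = (2 − 0)/3 = 2/3.
Left endpoints: 0, 2/3, 4/3.
f(0) = -3, f(2/3) = -3, f(4/3) = -1/3.
Sum = Δt · [f(0) + f(2/3) + f(4/3)].
Sum ≈ -4.222.

-4.222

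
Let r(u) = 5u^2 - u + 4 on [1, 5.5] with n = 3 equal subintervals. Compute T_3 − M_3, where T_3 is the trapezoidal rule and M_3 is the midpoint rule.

T_3 = 287.4375.
M_3 = 274.78125.
T_3 − M_3 = 12.65625.

12.65625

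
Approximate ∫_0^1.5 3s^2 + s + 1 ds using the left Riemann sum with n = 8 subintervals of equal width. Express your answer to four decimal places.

Δs = (1.5 − 0)/8 = 0.1875.
Left endpoints: 0, 0.1875, 0.375, 0.5625, 0.75, 0.9375, 1.125, 1.3125.
f(0) = 1, f(0.1875) = 1.29296875, f(0.375) = 1.796875, f(0.5625) = 2.51171875, f(0.75) = 3.4375, f(0.9375) = 4.57421875, f(1.125) = 5.921875, f(1.3125) = 7.48046875.
Sum = Δs · [f(0) + f(0.1875) + f(0.375) + ...].
Sum ≈ 5.2529.

5.2529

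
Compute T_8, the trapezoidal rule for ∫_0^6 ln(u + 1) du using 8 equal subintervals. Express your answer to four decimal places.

7.5820

Δu = (6 − 0)/8 = 0.75.
f(0) ≈ 0.0000, f(0.75) ≈ 0.5596, f(1.5) ≈ 0.9163, f(2.25) ≈ 1.1787, f(3) ≈ 1.3863, f(3.75) ≈ 1.5581, f(4.5) ≈ 1.7047, f(5.25) ≈ 1.8326, f(6) ≈ 1.9459.
T_8 = (Δu/2)·[f(u_0) + 2f(u_1) + ... + 2f(u_{7}) + f(u_8)].
Sum ≈ 7.5820.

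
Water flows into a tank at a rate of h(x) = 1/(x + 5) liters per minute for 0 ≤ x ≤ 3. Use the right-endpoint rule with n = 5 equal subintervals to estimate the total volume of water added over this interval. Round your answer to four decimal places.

Δx = (3 − 0)/5 = 0.6.
Right endpoints: 0.6, 1.2, 1.8, 2.4, 3.
h(0.6) = 5/28, h(1.2) = 5/31, h(1.8) = 5/34, h(2.4) = 5/37, h(3) = 0.125.
Sum = Δx · [h(0.6) + h(1.2) + h(1.8) + h(2.4) + h(3)].
Sum ≈ 0.4482.

0.4482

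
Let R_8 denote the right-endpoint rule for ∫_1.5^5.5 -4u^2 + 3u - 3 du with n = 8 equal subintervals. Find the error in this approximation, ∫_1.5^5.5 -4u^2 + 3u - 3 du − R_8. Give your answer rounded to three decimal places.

Exact integral: ∫_1.5^5.5 f(u) du ≈ -187.33333.
R_8 = -213.
Error ≈ -187.33333 − (-213) ≈ 25.667.

25.667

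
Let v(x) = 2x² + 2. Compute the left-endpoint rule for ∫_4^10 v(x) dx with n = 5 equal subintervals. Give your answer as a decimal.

Δx = (10 − 4)/5 = 1.2.
Left endpoints: 4, 5.2, 6.4, 7.6, 8.8.
v(4) = 34, v(5.2) = 56.08, v(6.4) = 83.92, v(7.6) = 117.52, v(8.8) = 156.88.
Sum = Δx · [v(4) + v(5.2) + v(6.4) + v(7.6) + v(8.8)].
Sum = 538.08.

538.08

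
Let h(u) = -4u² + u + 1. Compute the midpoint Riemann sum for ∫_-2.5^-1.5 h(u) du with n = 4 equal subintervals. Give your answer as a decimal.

Δu = (-1.5 − (-2.5))/4 = 0.25.
Midpoints: -2.375, -2.125, -1.875, -1.625.
h(-2.375) = -23.9375, h(-2.125) = -19.1875, h(-1.875) = -14.9375, h(-1.625) = -11.1875.
Sum = Δu · [h(-2.375) + h(-2.125) + h(-1.875) + h(-1.625)].
Sum = -17.3125.

-17.3125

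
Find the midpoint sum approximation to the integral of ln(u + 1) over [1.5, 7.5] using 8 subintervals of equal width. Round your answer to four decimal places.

9.9064

Δu = (7.5 − 1.5)/8 = 0.75.
Midpoints: 1.875, 2.625, 3.375, 4.125, 4.875, 5.625, 6.375, 7.125.
f(1.875) ≈ 1.0561, f(2.625) ≈ 1.2879, f(3.375) ≈ 1.4759, f(4.125) ≈ 1.6341, f(4.875) ≈ 1.7707, f(5.625) ≈ 1.8909, f(6.375) ≈ 1.9981, f(7.125) ≈ 2.0949.
Sum = Δu · [f(1.875) + f(2.625) + f(3.375) + ...].
Sum ≈ 9.9064.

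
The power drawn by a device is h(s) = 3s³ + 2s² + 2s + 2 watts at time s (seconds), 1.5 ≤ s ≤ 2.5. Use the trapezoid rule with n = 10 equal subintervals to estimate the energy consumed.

Δs = (2.5 − 1.5)/10 = 0.1.
h(1.5) = 19.625, h(1.6) = 22.608, h(1.7) = 25.919, h(1.8) = 29.576, h(1.9) = 33.597, h(2) = 38, h(2.1) = 42.803, h(2.2) = 48.024, h(2.3) = 53.681, h(2.4) = 59.792, h(2.5) = 66.375.
T_10 = (Δs/2)·[h(s_0) + 2h(s_1) + ... + 2h(s_{9}) + h(s_10)].
Sum = 39.7.

39.7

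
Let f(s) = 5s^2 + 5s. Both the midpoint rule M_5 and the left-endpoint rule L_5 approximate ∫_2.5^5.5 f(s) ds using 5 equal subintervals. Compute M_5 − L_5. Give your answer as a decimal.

39.15

M_5 = 310.8.
L_5 = 271.65.
M_5 − L_5 = 39.15.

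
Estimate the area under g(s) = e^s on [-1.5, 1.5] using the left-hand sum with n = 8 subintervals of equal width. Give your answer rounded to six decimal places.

Δs = (1.5 − (-1.5))/8 = 0.375.
Left endpoints: -1.5, -1.125, -0.75, -0.375, 0, 0.375, 0.75, 1.125.
g(-1.5) ≈ 0.223130, g(-1.125) ≈ 0.324652, g(-0.75) ≈ 0.472367, g(-0.375) ≈ 0.687289, g(0) ≈ 1.000000, g(0.375) ≈ 1.454991, g(0.75) ≈ 2.117000, g(1.125) ≈ 3.080217.
Sum = Δs · [g(-1.5) + g(-1.125) + g(-0.75) + ...].
Sum ≈ 3.509868.

3.509868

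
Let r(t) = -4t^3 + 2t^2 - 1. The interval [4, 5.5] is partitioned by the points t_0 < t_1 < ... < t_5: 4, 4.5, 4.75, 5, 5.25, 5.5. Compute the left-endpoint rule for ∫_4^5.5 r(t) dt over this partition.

-533.8125

Subinterval widths: 0.5, 0.25, 0.25, 0.25, 0.25.
Left endpoints: 4, 4.5, 4.75, 5, 5.25.
r(4) = -225, r(4.5) = -325, r(4.75) = -384.5625, r(5) = -451, r(5.25) = -524.6875.
Sum = Σ Δt_i · r(t_i).
Sum = -533.8125.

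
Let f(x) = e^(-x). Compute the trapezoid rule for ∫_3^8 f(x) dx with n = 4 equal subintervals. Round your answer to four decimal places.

Δx = (8 − 3)/4 = 1.25.
f(3) ≈ 0.0498, f(4.25) ≈ 0.0143, f(5.5) ≈ 0.0041, f(6.75) ≈ 0.0012, f(8) ≈ 0.0003.
T_4 = (Δx/2)·[f(x_0) + 2f(x_1) + 2f(x_2) + 2f(x_3) + f(x_4)].
Sum ≈ 0.0557.

0.0557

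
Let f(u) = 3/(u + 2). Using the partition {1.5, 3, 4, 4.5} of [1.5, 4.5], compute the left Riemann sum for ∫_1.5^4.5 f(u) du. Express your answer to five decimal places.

2.13571

Subinterval widths: 1.5, 1, 0.5.
Left endpoints: 1.5, 3, 4.
f(1.5) = 6/7, f(3) = 0.6, f(4) = 0.5.
Sum = Σ Δu_i · f(u_i).
Sum ≈ 2.13571.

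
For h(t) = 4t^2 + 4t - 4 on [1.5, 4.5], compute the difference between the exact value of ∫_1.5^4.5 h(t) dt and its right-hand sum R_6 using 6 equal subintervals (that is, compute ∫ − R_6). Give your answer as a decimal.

-21.5

Exact integral: ∫_1.5^4.5 h(t) dt = 141.
R_6 = 162.5.
Error = 141 − 162.5 = -21.5.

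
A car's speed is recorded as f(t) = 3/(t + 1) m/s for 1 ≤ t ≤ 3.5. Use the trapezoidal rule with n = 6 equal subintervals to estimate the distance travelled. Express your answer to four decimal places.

2.4415

Δt = (3.5 − 1)/6 = 5/12.
f(1) = 1.5, f(17/12) = 36/29, f(11/6) = 18/17, f(2.25) = 12/13, f(8/3) = 9/11, f(37/12) = 36/49, f(3.5) = 2/3.
T_6 = (Δt/2)·[f(t_0) + 2f(t_1) + ... + 2f(t_{5}) + f(t_6)].
Sum ≈ 2.4415.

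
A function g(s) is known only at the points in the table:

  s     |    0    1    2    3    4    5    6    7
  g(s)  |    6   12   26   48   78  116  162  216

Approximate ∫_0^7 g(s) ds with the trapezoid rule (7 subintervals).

553

Δs = 1.
T_7 = (1/2)·[6 + 2·12 + 2·26 + 2·48 + 2·78 + 2·116 + 2·162 + 216] = 553.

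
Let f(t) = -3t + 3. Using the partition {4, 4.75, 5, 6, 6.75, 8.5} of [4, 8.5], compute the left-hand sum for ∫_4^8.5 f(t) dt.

Subinterval widths: 0.75, 0.25, 1, 0.75, 1.75.
Left endpoints: 4, 4.75, 5, 6, 6.75.
f(4) = -9, f(4.75) = -11.25, f(5) = -12, f(6) = -15, f(6.75) = -17.25.
Sum = Σ Δt_i · f(t_i).
Sum = -63.

-63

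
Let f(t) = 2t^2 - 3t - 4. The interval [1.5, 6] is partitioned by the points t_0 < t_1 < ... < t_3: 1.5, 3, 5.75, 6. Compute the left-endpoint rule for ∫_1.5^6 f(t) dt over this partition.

Subinterval widths: 1.5, 2.75, 0.25.
Left endpoints: 1.5, 3, 5.75.
f(1.5) = -4, f(3) = 5, f(5.75) = 44.875.
Sum = Σ Δt_i · f(t_i).
Sum = 18.96875.

18.96875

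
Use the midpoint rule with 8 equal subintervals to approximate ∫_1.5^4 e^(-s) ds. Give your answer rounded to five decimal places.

Δs = (4 − 1.5)/8 = 0.3125.
Midpoints: 1.65625, 1.96875, 2.28125, 2.59375, 2.90625, 3.21875, 3.53125, 3.84375.
f(1.65625) ≈ 0.19085, f(1.96875) ≈ 0.13963, f(2.28125) ≈ 0.10216, f(2.59375) ≈ 0.07474, f(2.90625) ≈ 0.05468, f(3.21875) ≈ 0.04001, f(3.53125) ≈ 0.02927, f(3.84375) ≈ 0.02141.
Sum = Δs · [f(1.65625) + f(1.96875) + f(2.28125) + ...].
Sum ≈ 0.20398.

0.20398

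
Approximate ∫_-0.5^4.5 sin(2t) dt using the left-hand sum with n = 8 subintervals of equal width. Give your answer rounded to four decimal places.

Δt = (4.5 − (-0.5))/8 = 0.625.
Left endpoints: -0.5, 0.125, 0.75, 1.375, 2, 2.625, 3.25, 3.875.
f(-0.5) ≈ -0.8415, f(0.125) ≈ 0.2474, f(0.75) ≈ 0.9975, f(1.375) ≈ 0.3817, f(2) ≈ -0.7568, f(2.625) ≈ -0.8589, f(3.25) ≈ 0.2151, f(3.875) ≈ 0.9946.
Sum = Δt · [f(-0.5) + f(0.125) + f(0.75) + ...].
Sum ≈ 0.2369.

0.2369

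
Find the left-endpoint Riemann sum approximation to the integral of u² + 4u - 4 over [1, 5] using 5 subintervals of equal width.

57.76

Δu = (5 − 1)/5 = 0.8.
Left endpoints: 1, 1.8, 2.6, 3.4, 4.2.
f(1) = 1, f(1.8) = 6.44, f(2.6) = 13.16, f(3.4) = 21.16, f(4.2) = 30.44.
Sum = Δu · [f(1) + f(1.8) + f(2.6) + f(3.4) + f(4.2)].
Sum = 57.76.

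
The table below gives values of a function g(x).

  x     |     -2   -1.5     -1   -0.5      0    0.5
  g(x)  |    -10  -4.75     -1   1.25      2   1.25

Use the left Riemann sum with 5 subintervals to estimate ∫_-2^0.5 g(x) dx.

-6.25

Δx = 0.5.
Sum = 0.5·[(-10) + (-4.75) + (-1) + 1.25 + 2] = -6.25.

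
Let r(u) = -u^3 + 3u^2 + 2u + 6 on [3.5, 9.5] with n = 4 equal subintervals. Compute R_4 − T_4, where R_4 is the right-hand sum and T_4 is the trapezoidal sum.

-426.375

R_4 = -1533.75.
T_4 = -1107.375.
R_4 − T_4 = -426.375.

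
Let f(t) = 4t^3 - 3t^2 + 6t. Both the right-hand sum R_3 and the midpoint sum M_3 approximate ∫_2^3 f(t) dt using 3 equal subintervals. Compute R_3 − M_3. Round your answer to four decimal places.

11.9167

R_3 ≈ 72.666667.
M_3 = 60.75.
R_3 − M_3 ≈ 11.9167.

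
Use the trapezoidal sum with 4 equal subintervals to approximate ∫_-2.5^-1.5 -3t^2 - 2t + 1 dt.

-7.28125

Δt = (-1.5 − (-2.5))/4 = 0.25.
f(-2.5) = -12.75, f(-2.25) = -9.6875, f(-2) = -7, f(-1.75) = -4.6875, f(-1.5) = -2.75.
T_4 = (Δt/2)·[f(t_0) + 2f(t_1) + 2f(t_2) + 2f(t_3) + f(t_4)].
Sum = -7.28125.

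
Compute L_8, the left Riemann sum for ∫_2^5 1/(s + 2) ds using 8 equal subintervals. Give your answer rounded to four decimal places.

0.5802

Δs = (5 − 2)/8 = 0.375.
Left endpoints: 2, 2.375, 2.75, 3.125, 3.5, 3.875, 4.25, 4.625.
f(2) = 0.25, f(2.375) = 8/35, f(2.75) = 4/19, f(3.125) = 8/41, f(3.5) = 2/11, f(3.875) = 8/47, f(4.25) = 0.16, f(4.625) = 8/53.
Sum = Δs · [f(2) + f(2.375) + f(2.75) + ...].
Sum ≈ 0.5802.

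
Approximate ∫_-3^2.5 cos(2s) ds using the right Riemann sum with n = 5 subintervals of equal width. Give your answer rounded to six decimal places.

-0.718731

Δs = (2.5 − (-3))/5 = 1.1.
Right endpoints: -1.9, -0.8, 0.3, 1.4, 2.5.
f(-1.9) ≈ -0.790968, f(-0.8) ≈ -0.029200, f(0.3) ≈ 0.825336, f(1.4) ≈ -0.942222, f(2.5) ≈ 0.283662.
Sum = Δs · [f(-1.9) + f(-0.8) + f(0.3) + f(1.4) + f(2.5)].
Sum ≈ -0.718731.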